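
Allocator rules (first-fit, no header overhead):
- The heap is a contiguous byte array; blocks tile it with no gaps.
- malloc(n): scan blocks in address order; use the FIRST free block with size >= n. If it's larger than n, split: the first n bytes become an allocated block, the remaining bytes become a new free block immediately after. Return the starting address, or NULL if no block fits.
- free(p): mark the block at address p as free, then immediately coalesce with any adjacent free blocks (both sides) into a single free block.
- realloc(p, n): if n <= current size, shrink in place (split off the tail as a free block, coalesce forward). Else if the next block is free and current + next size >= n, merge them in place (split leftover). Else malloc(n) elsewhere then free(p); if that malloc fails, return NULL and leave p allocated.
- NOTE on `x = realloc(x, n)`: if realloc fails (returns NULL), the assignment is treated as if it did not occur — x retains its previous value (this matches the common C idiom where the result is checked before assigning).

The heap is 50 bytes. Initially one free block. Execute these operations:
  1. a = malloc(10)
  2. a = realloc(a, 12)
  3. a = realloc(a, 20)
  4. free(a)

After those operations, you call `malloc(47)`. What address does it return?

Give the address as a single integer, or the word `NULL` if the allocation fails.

Op 1: a = malloc(10) -> a = 0; heap: [0-9 ALLOC][10-49 FREE]
Op 2: a = realloc(a, 12) -> a = 0; heap: [0-11 ALLOC][12-49 FREE]
Op 3: a = realloc(a, 20) -> a = 0; heap: [0-19 ALLOC][20-49 FREE]
Op 4: free(a) -> (freed a); heap: [0-49 FREE]
malloc(47): first-fit scan over [0-49 FREE] -> 0

Answer: 0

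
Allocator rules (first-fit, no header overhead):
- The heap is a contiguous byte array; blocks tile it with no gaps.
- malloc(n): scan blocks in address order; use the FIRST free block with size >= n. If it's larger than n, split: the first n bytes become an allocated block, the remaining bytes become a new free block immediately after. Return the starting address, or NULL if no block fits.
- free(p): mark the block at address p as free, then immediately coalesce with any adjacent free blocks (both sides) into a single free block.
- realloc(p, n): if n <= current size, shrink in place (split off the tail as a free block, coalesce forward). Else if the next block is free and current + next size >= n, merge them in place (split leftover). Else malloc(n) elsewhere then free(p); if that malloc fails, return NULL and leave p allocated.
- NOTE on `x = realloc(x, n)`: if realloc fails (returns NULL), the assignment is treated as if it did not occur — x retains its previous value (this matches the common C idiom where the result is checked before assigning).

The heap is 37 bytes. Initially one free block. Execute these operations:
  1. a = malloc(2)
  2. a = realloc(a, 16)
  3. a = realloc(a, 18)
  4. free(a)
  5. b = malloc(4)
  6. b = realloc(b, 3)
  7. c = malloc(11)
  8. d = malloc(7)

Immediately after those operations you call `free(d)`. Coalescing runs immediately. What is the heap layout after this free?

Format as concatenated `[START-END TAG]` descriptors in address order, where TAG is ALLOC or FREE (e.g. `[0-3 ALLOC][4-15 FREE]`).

Op 1: a = malloc(2) -> a = 0; heap: [0-1 ALLOC][2-36 FREE]
Op 2: a = realloc(a, 16) -> a = 0; heap: [0-15 ALLOC][16-36 FREE]
Op 3: a = realloc(a, 18) -> a = 0; heap: [0-17 ALLOC][18-36 FREE]
Op 4: free(a) -> (freed a); heap: [0-36 FREE]
Op 5: b = malloc(4) -> b = 0; heap: [0-3 ALLOC][4-36 FREE]
Op 6: b = realloc(b, 3) -> b = 0; heap: [0-2 ALLOC][3-36 FREE]
Op 7: c = malloc(11) -> c = 3; heap: [0-2 ALLOC][3-13 ALLOC][14-36 FREE]
Op 8: d = malloc(7) -> d = 14; heap: [0-2 ALLOC][3-13 ALLOC][14-20 ALLOC][21-36 FREE]
free(d): d = 14 -> block [14-20 ALLOC]; mark free, coalesce with adjacent free neighbors -> [0-2 ALLOC][3-13 ALLOC][14-36 FREE]

Answer: [0-2 ALLOC][3-13 ALLOC][14-36 FREE]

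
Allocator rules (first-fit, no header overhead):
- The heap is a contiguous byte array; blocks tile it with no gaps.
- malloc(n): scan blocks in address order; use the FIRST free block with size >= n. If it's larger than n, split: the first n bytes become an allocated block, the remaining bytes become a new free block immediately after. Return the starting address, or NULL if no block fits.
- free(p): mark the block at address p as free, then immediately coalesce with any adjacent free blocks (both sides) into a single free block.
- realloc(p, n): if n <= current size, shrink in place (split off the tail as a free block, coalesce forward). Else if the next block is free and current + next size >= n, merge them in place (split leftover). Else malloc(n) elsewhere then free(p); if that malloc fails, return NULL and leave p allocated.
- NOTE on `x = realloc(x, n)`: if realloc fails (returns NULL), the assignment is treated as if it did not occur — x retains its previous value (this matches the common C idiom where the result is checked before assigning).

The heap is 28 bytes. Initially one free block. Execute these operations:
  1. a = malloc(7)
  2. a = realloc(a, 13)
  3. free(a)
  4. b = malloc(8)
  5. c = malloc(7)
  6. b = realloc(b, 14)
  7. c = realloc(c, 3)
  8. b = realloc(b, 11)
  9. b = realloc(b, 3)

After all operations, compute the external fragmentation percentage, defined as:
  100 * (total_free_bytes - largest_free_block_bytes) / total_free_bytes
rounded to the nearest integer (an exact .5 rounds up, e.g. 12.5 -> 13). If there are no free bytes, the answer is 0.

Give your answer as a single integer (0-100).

Answer: 36

Derivation:
Op 1: a = malloc(7) -> a = 0; heap: [0-6 ALLOC][7-27 FREE]
Op 2: a = realloc(a, 13) -> a = 0; heap: [0-12 ALLOC][13-27 FREE]
Op 3: free(a) -> (freed a); heap: [0-27 FREE]
Op 4: b = malloc(8) -> b = 0; heap: [0-7 ALLOC][8-27 FREE]
Op 5: c = malloc(7) -> c = 8; heap: [0-7 ALLOC][8-14 ALLOC][15-27 FREE]
Op 6: b = realloc(b, 14) -> NULL (b unchanged); heap: [0-7 ALLOC][8-14 ALLOC][15-27 FREE]
Op 7: c = realloc(c, 3) -> c = 8; heap: [0-7 ALLOC][8-10 ALLOC][11-27 FREE]
Op 8: b = realloc(b, 11) -> b = 11; heap: [0-7 FREE][8-10 ALLOC][11-21 ALLOC][22-27 FREE]
Op 9: b = realloc(b, 3) -> b = 11; heap: [0-7 FREE][8-10 ALLOC][11-13 ALLOC][14-27 FREE]
Free blocks: [8 14] total_free=22 largest=14 -> 100*(22-14)/22 = 800/22 ≈ 36.364 -> rounds to 36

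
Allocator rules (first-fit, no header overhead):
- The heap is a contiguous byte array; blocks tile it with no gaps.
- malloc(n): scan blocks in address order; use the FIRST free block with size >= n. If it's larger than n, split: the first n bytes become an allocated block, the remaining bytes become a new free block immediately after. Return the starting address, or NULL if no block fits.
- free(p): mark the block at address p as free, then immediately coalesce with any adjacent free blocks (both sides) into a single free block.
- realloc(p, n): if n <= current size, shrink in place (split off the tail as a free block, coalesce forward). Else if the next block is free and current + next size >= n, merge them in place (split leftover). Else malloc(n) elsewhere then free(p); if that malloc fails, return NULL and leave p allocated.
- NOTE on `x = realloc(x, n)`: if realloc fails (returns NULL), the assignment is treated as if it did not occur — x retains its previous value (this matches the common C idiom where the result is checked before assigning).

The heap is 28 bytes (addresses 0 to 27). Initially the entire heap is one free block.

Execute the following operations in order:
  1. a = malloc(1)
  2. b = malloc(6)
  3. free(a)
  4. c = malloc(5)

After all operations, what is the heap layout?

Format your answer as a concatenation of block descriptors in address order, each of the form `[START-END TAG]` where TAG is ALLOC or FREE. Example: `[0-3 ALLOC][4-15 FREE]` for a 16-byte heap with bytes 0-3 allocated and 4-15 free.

Op 1: a = malloc(1) -> a = 0; heap: [0-0 ALLOC][1-27 FREE]
Op 2: b = malloc(6) -> b = 1; heap: [0-0 ALLOC][1-6 ALLOC][7-27 FREE]
Op 3: free(a) -> (freed a); heap: [0-0 FREE][1-6 ALLOC][7-27 FREE]
Op 4: c = malloc(5) -> c = 7; heap: [0-0 FREE][1-6 ALLOC][7-11 ALLOC][12-27 FREE]

Answer: [0-0 FREE][1-6 ALLOC][7-11 ALLOC][12-27 FREE]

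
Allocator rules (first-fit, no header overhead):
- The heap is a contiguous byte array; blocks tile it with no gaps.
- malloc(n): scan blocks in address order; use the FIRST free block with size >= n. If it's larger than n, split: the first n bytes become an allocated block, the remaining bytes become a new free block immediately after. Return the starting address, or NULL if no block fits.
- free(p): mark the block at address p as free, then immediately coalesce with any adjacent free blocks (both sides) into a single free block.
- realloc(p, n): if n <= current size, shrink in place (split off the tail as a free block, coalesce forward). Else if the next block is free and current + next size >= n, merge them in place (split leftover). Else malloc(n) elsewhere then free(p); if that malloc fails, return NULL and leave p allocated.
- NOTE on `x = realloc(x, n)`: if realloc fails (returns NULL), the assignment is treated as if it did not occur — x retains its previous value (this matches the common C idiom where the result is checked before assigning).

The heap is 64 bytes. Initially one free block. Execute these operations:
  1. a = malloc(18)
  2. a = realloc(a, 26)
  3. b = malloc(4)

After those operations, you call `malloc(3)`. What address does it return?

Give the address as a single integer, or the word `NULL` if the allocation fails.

Op 1: a = malloc(18) -> a = 0; heap: [0-17 ALLOC][18-63 FREE]
Op 2: a = realloc(a, 26) -> a = 0; heap: [0-25 ALLOC][26-63 FREE]
Op 3: b = malloc(4) -> b = 26; heap: [0-25 ALLOC][26-29 ALLOC][30-63 FREE]
malloc(3): first-fit scan over [0-25 ALLOC][26-29 ALLOC][30-63 FREE] -> 30

Answer: 30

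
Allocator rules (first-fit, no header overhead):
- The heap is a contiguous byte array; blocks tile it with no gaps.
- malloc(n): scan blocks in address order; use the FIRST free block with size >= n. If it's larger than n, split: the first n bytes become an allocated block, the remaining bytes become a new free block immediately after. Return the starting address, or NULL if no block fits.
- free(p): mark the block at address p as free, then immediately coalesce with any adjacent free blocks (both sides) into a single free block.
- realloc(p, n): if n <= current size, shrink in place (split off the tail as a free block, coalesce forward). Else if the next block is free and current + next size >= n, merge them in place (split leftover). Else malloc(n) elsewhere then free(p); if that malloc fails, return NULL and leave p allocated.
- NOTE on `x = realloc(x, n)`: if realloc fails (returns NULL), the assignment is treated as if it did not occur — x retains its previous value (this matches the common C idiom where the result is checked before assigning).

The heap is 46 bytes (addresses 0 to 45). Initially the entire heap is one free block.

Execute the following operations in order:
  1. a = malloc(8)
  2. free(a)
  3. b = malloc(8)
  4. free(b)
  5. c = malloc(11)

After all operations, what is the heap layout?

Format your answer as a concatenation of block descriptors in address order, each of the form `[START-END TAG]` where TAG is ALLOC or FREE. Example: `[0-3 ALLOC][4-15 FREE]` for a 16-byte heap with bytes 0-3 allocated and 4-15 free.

Op 1: a = malloc(8) -> a = 0; heap: [0-7 ALLOC][8-45 FREE]
Op 2: free(a) -> (freed a); heap: [0-45 FREE]
Op 3: b = malloc(8) -> b = 0; heap: [0-7 ALLOC][8-45 FREE]
Op 4: free(b) -> (freed b); heap: [0-45 FREE]
Op 5: c = malloc(11) -> c = 0; heap: [0-10 ALLOC][11-45 FREE]

Answer: [0-10 ALLOC][11-45 FREE]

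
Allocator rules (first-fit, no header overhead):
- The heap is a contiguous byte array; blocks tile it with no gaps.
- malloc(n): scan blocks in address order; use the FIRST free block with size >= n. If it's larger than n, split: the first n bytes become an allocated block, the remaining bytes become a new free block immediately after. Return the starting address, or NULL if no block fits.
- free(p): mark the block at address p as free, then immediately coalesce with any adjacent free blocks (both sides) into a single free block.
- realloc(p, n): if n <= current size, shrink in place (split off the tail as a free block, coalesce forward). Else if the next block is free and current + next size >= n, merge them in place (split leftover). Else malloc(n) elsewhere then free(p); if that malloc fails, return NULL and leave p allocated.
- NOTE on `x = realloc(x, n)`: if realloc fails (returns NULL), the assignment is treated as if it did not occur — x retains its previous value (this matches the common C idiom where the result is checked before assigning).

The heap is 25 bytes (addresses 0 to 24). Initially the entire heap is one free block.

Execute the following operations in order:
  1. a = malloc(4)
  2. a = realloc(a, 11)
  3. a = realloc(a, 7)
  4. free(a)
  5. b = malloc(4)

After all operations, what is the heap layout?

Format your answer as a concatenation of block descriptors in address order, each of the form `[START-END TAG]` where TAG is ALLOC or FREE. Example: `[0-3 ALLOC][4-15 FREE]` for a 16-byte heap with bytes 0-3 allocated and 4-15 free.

Op 1: a = malloc(4) -> a = 0; heap: [0-3 ALLOC][4-24 FREE]
Op 2: a = realloc(a, 11) -> a = 0; heap: [0-10 ALLOC][11-24 FREE]
Op 3: a = realloc(a, 7) -> a = 0; heap: [0-6 ALLOC][7-24 FREE]
Op 4: free(a) -> (freed a); heap: [0-24 FREE]
Op 5: b = malloc(4) -> b = 0; heap: [0-3 ALLOC][4-24 FREE]

Answer: [0-3 ALLOC][4-24 FREE]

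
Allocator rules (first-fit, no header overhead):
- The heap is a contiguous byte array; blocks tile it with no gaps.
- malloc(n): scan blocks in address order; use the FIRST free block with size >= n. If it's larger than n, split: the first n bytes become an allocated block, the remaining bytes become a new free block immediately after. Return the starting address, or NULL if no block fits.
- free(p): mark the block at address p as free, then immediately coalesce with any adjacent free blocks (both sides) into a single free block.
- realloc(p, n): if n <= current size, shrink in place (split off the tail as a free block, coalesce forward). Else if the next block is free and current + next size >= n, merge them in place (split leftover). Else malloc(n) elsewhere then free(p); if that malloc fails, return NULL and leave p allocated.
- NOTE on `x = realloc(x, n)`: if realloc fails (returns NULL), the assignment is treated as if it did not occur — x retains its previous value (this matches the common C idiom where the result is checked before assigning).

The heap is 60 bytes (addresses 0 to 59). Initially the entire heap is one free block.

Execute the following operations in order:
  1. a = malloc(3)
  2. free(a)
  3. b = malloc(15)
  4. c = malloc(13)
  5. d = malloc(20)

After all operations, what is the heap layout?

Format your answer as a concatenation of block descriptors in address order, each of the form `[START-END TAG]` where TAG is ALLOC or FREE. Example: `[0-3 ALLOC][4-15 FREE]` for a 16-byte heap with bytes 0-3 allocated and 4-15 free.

Op 1: a = malloc(3) -> a = 0; heap: [0-2 ALLOC][3-59 FREE]
Op 2: free(a) -> (freed a); heap: [0-59 FREE]
Op 3: b = malloc(15) -> b = 0; heap: [0-14 ALLOC][15-59 FREE]
Op 4: c = malloc(13) -> c = 15; heap: [0-14 ALLOC][15-27 ALLOC][28-59 FREE]
Op 5: d = malloc(20) -> d = 28; heap: [0-14 ALLOC][15-27 ALLOC][28-47 ALLOC][48-59 FREE]

Answer: [0-14 ALLOC][15-27 ALLOC][28-47 ALLOC][48-59 FREE]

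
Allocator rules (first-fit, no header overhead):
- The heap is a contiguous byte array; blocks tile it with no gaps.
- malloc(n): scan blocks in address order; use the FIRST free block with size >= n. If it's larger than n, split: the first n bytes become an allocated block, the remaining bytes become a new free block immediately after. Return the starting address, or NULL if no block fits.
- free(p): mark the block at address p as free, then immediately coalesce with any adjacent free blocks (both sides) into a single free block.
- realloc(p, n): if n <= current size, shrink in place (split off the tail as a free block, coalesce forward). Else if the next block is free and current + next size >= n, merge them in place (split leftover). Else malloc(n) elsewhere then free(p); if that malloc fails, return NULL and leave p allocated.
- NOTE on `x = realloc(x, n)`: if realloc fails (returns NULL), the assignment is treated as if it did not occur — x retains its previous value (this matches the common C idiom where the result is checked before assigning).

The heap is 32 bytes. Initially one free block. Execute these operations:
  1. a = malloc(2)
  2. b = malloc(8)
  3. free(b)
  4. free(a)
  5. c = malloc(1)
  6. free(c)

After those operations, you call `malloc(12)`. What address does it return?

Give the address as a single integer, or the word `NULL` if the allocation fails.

Op 1: a = malloc(2) -> a = 0; heap: [0-1 ALLOC][2-31 FREE]
Op 2: b = malloc(8) -> b = 2; heap: [0-1 ALLOC][2-9 ALLOC][10-31 FREE]
Op 3: free(b) -> (freed b); heap: [0-1 ALLOC][2-31 FREE]
Op 4: free(a) -> (freed a); heap: [0-31 FREE]
Op 5: c = malloc(1) -> c = 0; heap: [0-0 ALLOC][1-31 FREE]
Op 6: free(c) -> (freed c); heap: [0-31 FREE]
malloc(12): first-fit scan over [0-31 FREE] -> 0

Answer: 0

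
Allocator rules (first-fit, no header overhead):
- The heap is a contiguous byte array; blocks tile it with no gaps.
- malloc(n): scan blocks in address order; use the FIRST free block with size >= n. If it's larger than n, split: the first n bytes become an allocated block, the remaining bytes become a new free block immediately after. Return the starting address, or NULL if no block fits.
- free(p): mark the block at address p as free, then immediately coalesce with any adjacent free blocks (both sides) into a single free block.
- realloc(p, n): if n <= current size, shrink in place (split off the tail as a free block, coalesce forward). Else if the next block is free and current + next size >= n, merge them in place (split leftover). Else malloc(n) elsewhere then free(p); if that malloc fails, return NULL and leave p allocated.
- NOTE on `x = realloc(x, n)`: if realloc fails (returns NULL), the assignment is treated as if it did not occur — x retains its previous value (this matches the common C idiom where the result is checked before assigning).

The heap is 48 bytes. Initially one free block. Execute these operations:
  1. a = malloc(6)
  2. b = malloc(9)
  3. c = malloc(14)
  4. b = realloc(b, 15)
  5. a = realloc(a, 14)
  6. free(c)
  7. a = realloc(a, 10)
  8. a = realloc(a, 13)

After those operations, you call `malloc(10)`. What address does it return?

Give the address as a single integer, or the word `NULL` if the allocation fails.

Op 1: a = malloc(6) -> a = 0; heap: [0-5 ALLOC][6-47 FREE]
Op 2: b = malloc(9) -> b = 6; heap: [0-5 ALLOC][6-14 ALLOC][15-47 FREE]
Op 3: c = malloc(14) -> c = 15; heap: [0-5 ALLOC][6-14 ALLOC][15-28 ALLOC][29-47 FREE]
Op 4: b = realloc(b, 15) -> b = 29; heap: [0-5 ALLOC][6-14 FREE][15-28 ALLOC][29-43 ALLOC][44-47 FREE]
Op 5: a = realloc(a, 14) -> a = 0; heap: [0-13 ALLOC][14-14 FREE][15-28 ALLOC][29-43 ALLOC][44-47 FREE]
Op 6: free(c) -> (freed c); heap: [0-13 ALLOC][14-28 FREE][29-43 ALLOC][44-47 FREE]
Op 7: a = realloc(a, 10) -> a = 0; heap: [0-9 ALLOC][10-28 FREE][29-43 ALLOC][44-47 FREE]
Op 8: a = realloc(a, 13) -> a = 0; heap: [0-12 ALLOC][13-28 FREE][29-43 ALLOC][44-47 FREE]
malloc(10): first-fit scan over [0-12 ALLOC][13-28 FREE][29-43 ALLOC][44-47 FREE] -> 13

Answer: 13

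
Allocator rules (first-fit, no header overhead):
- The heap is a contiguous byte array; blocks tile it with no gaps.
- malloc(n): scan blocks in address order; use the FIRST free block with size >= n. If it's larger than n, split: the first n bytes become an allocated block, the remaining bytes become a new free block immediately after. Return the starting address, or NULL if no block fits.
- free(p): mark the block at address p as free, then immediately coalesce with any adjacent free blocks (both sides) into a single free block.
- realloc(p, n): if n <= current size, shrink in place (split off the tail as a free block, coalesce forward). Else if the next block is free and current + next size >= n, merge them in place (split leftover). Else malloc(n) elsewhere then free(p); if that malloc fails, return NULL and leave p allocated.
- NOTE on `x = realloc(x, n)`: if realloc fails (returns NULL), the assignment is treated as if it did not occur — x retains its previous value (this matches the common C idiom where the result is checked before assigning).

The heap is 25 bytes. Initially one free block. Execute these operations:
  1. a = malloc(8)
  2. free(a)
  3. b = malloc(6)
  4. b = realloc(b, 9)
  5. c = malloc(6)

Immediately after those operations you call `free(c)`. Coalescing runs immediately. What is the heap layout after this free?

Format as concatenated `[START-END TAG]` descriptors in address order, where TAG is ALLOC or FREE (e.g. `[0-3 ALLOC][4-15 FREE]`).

Answer: [0-8 ALLOC][9-24 FREE]

Derivation:
Op 1: a = malloc(8) -> a = 0; heap: [0-7 ALLOC][8-24 FREE]
Op 2: free(a) -> (freed a); heap: [0-24 FREE]
Op 3: b = malloc(6) -> b = 0; heap: [0-5 ALLOC][6-24 FREE]
Op 4: b = realloc(b, 9) -> b = 0; heap: [0-8 ALLOC][9-24 FREE]
Op 5: c = malloc(6) -> c = 9; heap: [0-8 ALLOC][9-14 ALLOC][15-24 FREE]
free(c): c = 9 -> block [9-14 ALLOC]; mark free, coalesce with adjacent free neighbors -> [0-8 ALLOC][9-24 FREE]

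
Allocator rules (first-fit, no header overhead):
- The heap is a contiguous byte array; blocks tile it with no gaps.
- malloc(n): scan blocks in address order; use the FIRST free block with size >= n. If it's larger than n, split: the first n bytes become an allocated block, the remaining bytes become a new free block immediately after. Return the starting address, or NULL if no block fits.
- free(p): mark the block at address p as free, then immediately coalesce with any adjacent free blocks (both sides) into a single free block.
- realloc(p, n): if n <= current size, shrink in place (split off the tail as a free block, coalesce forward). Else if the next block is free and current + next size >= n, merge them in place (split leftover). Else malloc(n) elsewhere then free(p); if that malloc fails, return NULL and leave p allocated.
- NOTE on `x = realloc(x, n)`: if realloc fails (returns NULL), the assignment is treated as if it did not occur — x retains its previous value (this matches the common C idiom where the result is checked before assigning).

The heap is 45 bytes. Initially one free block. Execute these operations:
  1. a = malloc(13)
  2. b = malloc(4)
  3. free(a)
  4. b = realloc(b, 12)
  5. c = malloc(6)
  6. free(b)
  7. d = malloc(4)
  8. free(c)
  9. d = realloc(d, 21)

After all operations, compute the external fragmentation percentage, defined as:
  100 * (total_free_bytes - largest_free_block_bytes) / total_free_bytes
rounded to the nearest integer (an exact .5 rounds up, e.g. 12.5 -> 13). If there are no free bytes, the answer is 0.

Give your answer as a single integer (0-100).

Answer: 25

Derivation:
Op 1: a = malloc(13) -> a = 0; heap: [0-12 ALLOC][13-44 FREE]
Op 2: b = malloc(4) -> b = 13; heap: [0-12 ALLOC][13-16 ALLOC][17-44 FREE]
Op 3: free(a) -> (freed a); heap: [0-12 FREE][13-16 ALLOC][17-44 FREE]
Op 4: b = realloc(b, 12) -> b = 13; heap: [0-12 FREE][13-24 ALLOC][25-44 FREE]
Op 5: c = malloc(6) -> c = 0; heap: [0-5 ALLOC][6-12 FREE][13-24 ALLOC][25-44 FREE]
Op 6: free(b) -> (freed b); heap: [0-5 ALLOC][6-44 FREE]
Op 7: d = malloc(4) -> d = 6; heap: [0-5 ALLOC][6-9 ALLOC][10-44 FREE]
Op 8: free(c) -> (freed c); heap: [0-5 FREE][6-9 ALLOC][10-44 FREE]
Op 9: d = realloc(d, 21) -> d = 6; heap: [0-5 FREE][6-26 ALLOC][27-44 FREE]
Free blocks: [6 18] total_free=24 largest=18 -> 100*(24-18)/24 = 600/24 = 25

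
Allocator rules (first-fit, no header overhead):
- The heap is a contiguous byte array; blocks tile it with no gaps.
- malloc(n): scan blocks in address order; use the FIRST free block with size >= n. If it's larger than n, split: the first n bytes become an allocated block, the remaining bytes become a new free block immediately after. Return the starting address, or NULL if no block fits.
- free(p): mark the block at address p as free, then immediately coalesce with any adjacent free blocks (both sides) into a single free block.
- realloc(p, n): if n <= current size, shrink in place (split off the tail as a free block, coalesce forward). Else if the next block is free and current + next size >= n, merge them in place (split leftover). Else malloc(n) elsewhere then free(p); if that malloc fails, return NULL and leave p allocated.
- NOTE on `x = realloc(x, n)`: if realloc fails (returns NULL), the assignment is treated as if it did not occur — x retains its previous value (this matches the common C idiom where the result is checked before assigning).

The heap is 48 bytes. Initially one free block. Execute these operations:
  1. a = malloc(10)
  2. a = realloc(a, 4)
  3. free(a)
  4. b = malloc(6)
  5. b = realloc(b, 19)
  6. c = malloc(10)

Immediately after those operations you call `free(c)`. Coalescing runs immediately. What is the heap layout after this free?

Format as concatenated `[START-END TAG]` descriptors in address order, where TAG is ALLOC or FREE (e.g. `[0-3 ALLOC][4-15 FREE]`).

Op 1: a = malloc(10) -> a = 0; heap: [0-9 ALLOC][10-47 FREE]
Op 2: a = realloc(a, 4) -> a = 0; heap: [0-3 ALLOC][4-47 FREE]
Op 3: free(a) -> (freed a); heap: [0-47 FREE]
Op 4: b = malloc(6) -> b = 0; heap: [0-5 ALLOC][6-47 FREE]
Op 5: b = realloc(b, 19) -> b = 0; heap: [0-18 ALLOC][19-47 FREE]
Op 6: c = malloc(10) -> c = 19; heap: [0-18 ALLOC][19-28 ALLOC][29-47 FREE]
free(c): c = 19 -> block [19-28 ALLOC]; mark free, coalesce with adjacent free neighbors -> [0-18 ALLOC][19-47 FREE]

Answer: [0-18 ALLOC][19-47 FREE]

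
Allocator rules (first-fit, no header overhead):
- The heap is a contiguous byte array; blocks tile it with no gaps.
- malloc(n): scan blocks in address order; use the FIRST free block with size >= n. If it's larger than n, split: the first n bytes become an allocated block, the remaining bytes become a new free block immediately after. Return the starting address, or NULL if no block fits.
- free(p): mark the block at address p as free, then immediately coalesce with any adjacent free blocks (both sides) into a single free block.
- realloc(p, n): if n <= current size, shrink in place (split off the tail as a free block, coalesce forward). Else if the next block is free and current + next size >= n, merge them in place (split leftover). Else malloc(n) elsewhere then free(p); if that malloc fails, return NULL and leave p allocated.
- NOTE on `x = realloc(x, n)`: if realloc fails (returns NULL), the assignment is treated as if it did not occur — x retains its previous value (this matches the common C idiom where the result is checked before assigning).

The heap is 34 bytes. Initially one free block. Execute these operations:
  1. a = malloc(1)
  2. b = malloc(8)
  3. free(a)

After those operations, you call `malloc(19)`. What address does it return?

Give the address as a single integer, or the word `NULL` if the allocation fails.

Answer: 9

Derivation:
Op 1: a = malloc(1) -> a = 0; heap: [0-0 ALLOC][1-33 FREE]
Op 2: b = malloc(8) -> b = 1; heap: [0-0 ALLOC][1-8 ALLOC][9-33 FREE]
Op 3: free(a) -> (freed a); heap: [0-0 FREE][1-8 ALLOC][9-33 FREE]
malloc(19): first-fit scan over [0-0 FREE][1-8 ALLOC][9-33 FREE] -> 9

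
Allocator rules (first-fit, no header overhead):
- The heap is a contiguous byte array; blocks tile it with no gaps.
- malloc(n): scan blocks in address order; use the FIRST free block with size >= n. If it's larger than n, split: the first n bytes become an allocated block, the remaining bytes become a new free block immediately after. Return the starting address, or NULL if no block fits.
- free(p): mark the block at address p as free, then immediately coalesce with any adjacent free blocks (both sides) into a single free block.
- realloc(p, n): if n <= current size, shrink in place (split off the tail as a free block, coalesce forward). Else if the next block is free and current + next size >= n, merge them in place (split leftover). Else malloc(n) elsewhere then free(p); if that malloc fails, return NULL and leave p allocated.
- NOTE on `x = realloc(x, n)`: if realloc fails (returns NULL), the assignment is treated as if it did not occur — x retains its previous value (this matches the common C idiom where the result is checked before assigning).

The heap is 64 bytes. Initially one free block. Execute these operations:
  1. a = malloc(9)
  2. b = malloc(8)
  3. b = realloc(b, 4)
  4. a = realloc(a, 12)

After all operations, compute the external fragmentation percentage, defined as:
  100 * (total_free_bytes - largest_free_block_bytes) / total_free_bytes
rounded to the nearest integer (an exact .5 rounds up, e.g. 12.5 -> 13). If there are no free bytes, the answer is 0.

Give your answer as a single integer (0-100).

Answer: 19

Derivation:
Op 1: a = malloc(9) -> a = 0; heap: [0-8 ALLOC][9-63 FREE]
Op 2: b = malloc(8) -> b = 9; heap: [0-8 ALLOC][9-16 ALLOC][17-63 FREE]
Op 3: b = realloc(b, 4) -> b = 9; heap: [0-8 ALLOC][9-12 ALLOC][13-63 FREE]
Op 4: a = realloc(a, 12) -> a = 13; heap: [0-8 FREE][9-12 ALLOC][13-24 ALLOC][25-63 FREE]
Free blocks: [9 39] total_free=48 largest=39 -> 100*(48-39)/48 = 900/48 = 18.75 -> rounds to 19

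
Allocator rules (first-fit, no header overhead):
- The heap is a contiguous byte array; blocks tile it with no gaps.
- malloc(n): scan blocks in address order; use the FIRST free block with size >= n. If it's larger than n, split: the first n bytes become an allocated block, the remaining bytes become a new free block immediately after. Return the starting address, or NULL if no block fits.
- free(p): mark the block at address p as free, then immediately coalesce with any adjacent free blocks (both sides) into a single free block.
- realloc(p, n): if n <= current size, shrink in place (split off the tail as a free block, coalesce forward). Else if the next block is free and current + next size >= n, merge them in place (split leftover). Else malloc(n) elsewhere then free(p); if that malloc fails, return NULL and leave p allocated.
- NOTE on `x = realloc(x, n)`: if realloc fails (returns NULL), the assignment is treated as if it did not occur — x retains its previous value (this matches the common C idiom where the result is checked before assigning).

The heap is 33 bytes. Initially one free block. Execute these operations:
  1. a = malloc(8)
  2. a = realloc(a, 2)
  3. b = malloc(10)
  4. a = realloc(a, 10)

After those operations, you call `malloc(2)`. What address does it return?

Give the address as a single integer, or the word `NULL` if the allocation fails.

Answer: 0

Derivation:
Op 1: a = malloc(8) -> a = 0; heap: [0-7 ALLOC][8-32 FREE]
Op 2: a = realloc(a, 2) -> a = 0; heap: [0-1 ALLOC][2-32 FREE]
Op 3: b = malloc(10) -> b = 2; heap: [0-1 ALLOC][2-11 ALLOC][12-32 FREE]
Op 4: a = realloc(a, 10) -> a = 12; heap: [0-1 FREE][2-11 ALLOC][12-21 ALLOC][22-32 FREE]
malloc(2): first-fit scan over [0-1 FREE][2-11 ALLOC][12-21 ALLOC][22-32 FREE] -> 0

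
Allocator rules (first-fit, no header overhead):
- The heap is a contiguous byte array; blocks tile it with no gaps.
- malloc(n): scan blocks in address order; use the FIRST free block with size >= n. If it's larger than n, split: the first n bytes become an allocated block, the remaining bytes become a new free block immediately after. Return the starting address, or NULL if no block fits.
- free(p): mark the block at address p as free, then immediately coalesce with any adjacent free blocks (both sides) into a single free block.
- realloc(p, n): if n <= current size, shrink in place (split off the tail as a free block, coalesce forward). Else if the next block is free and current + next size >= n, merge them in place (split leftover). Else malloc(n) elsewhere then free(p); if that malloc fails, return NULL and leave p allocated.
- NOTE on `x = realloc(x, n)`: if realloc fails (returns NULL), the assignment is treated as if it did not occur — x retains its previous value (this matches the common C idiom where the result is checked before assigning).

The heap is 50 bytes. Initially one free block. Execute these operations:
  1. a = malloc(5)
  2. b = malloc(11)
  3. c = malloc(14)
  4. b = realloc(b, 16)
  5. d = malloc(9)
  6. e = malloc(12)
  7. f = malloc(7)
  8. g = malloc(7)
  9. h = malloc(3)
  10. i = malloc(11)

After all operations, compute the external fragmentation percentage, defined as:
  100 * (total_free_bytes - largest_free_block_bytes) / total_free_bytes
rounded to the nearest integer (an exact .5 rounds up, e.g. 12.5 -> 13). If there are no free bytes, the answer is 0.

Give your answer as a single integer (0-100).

Op 1: a = malloc(5) -> a = 0; heap: [0-4 ALLOC][5-49 FREE]
Op 2: b = malloc(11) -> b = 5; heap: [0-4 ALLOC][5-15 ALLOC][16-49 FREE]
Op 3: c = malloc(14) -> c = 16; heap: [0-4 ALLOC][5-15 ALLOC][16-29 ALLOC][30-49 FREE]
Op 4: b = realloc(b, 16) -> b = 30; heap: [0-4 ALLOC][5-15 FREE][16-29 ALLOC][30-45 ALLOC][46-49 FREE]
Op 5: d = malloc(9) -> d = 5; heap: [0-4 ALLOC][5-13 ALLOC][14-15 FREE][16-29 ALLOC][30-45 ALLOC][46-49 FREE]
Op 6: e = malloc(12) -> e = NULL; heap: [0-4 ALLOC][5-13 ALLOC][14-15 FREE][16-29 ALLOC][30-45 ALLOC][46-49 FREE]
Op 7: f = malloc(7) -> f = NULL; heap: [0-4 ALLOC][5-13 ALLOC][14-15 FREE][16-29 ALLOC][30-45 ALLOC][46-49 FREE]
Op 8: g = malloc(7) -> g = NULL; heap: [0-4 ALLOC][5-13 ALLOC][14-15 FREE][16-29 ALLOC][30-45 ALLOC][46-49 FREE]
Op 9: h = malloc(3) -> h = 46; heap: [0-4 ALLOC][5-13 ALLOC][14-15 FREE][16-29 ALLOC][30-45 ALLOC][46-48 ALLOC][49-49 FREE]
Op 10: i = malloc(11) -> i = NULL; heap: [0-4 ALLOC][5-13 ALLOC][14-15 FREE][16-29 ALLOC][30-45 ALLOC][46-48 ALLOC][49-49 FREE]
Free blocks: [2 1] total_free=3 largest=2 -> 100*(3-2)/3 = 100/3 ≈ 33.333 -> rounds to 33

Answer: 33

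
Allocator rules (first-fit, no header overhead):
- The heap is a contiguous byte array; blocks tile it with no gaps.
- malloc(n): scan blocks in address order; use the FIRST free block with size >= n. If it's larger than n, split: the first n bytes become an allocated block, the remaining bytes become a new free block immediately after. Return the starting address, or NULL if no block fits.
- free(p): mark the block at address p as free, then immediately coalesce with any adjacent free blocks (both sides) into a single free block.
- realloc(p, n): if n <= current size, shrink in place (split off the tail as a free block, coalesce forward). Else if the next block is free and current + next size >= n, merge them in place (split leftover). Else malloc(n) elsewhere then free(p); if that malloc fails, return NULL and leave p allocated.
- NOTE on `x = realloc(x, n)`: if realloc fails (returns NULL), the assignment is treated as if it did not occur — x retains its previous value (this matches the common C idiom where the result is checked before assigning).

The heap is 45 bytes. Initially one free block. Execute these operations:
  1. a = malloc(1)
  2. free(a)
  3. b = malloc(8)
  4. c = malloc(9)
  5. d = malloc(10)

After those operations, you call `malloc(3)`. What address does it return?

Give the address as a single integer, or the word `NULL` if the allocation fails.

Op 1: a = malloc(1) -> a = 0; heap: [0-0 ALLOC][1-44 FREE]
Op 2: free(a) -> (freed a); heap: [0-44 FREE]
Op 3: b = malloc(8) -> b = 0; heap: [0-7 ALLOC][8-44 FREE]
Op 4: c = malloc(9) -> c = 8; heap: [0-7 ALLOC][8-16 ALLOC][17-44 FREE]
Op 5: d = malloc(10) -> d = 17; heap: [0-7 ALLOC][8-16 ALLOC][17-26 ALLOC][27-44 FREE]
malloc(3): first-fit scan over [0-7 ALLOC][8-16 ALLOC][17-26 ALLOC][27-44 FREE] -> 27

Answer: 27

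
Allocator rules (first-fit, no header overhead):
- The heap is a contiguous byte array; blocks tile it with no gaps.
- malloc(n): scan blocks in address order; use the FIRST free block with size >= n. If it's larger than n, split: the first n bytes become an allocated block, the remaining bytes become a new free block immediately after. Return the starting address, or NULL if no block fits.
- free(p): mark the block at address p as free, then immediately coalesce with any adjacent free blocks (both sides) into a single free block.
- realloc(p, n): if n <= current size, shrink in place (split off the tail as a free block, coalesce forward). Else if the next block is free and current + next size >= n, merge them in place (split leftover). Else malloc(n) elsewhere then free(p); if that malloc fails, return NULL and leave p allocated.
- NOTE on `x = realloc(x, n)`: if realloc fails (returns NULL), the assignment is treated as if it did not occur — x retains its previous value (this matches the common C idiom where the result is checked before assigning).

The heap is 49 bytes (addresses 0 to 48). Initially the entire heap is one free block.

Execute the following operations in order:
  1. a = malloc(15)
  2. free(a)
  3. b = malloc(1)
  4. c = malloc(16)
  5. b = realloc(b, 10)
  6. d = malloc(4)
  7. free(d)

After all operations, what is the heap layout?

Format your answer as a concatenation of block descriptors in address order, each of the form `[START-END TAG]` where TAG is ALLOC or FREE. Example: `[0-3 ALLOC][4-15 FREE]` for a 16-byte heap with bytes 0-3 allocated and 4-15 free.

Op 1: a = malloc(15) -> a = 0; heap: [0-14 ALLOC][15-48 FREE]
Op 2: free(a) -> (freed a); heap: [0-48 FREE]
Op 3: b = malloc(1) -> b = 0; heap: [0-0 ALLOC][1-48 FREE]
Op 4: c = malloc(16) -> c = 1; heap: [0-0 ALLOC][1-16 ALLOC][17-48 FREE]
Op 5: b = realloc(b, 10) -> b = 17; heap: [0-0 FREE][1-16 ALLOC][17-26 ALLOC][27-48 FREE]
Op 6: d = malloc(4) -> d = 27; heap: [0-0 FREE][1-16 ALLOC][17-26 ALLOC][27-30 ALLOC][31-48 FREE]
Op 7: free(d) -> (freed d); heap: [0-0 FREE][1-16 ALLOC][17-26 ALLOC][27-48 FREE]

Answer: [0-0 FREE][1-16 ALLOC][17-26 ALLOC][27-48 FREE]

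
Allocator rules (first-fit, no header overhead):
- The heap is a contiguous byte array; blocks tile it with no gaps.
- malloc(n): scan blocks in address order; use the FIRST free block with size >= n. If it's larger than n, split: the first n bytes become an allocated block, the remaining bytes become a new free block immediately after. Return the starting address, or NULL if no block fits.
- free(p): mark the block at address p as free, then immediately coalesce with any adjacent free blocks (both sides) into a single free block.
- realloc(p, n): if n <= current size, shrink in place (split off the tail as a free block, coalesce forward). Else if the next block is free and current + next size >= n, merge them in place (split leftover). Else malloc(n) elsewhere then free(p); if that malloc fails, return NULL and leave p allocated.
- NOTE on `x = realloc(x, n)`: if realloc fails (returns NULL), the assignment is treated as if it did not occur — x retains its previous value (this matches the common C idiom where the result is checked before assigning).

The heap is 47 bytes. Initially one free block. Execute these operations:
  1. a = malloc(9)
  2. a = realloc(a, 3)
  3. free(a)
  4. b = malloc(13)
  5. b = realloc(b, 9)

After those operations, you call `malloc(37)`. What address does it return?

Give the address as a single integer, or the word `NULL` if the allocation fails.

Answer: 9

Derivation:
Op 1: a = malloc(9) -> a = 0; heap: [0-8 ALLOC][9-46 FREE]
Op 2: a = realloc(a, 3) -> a = 0; heap: [0-2 ALLOC][3-46 FREE]
Op 3: free(a) -> (freed a); heap: [0-46 FREE]
Op 4: b = malloc(13) -> b = 0; heap: [0-12 ALLOC][13-46 FREE]
Op 5: b = realloc(b, 9) -> b = 0; heap: [0-8 ALLOC][9-46 FREE]
malloc(37): first-fit scan over [0-8 ALLOC][9-46 FREE] -> 9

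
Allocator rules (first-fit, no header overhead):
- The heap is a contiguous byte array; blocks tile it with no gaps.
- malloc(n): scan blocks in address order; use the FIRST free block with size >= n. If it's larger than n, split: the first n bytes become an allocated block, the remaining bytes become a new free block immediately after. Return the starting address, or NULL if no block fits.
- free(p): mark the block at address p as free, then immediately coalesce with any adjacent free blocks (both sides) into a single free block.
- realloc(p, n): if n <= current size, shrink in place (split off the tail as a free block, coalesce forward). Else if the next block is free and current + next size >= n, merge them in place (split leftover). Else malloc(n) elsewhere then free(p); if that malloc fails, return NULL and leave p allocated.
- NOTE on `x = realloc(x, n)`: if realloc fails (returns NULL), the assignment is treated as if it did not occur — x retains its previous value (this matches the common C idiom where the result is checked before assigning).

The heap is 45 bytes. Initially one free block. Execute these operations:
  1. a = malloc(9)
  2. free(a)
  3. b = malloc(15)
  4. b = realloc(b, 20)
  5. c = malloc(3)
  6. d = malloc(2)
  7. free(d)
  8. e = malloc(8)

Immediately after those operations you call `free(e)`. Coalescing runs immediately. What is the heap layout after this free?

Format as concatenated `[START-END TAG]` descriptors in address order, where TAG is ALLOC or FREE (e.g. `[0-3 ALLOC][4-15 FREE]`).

Answer: [0-19 ALLOC][20-22 ALLOC][23-44 FREE]

Derivation:
Op 1: a = malloc(9) -> a = 0; heap: [0-8 ALLOC][9-44 FREE]
Op 2: free(a) -> (freed a); heap: [0-44 FREE]
Op 3: b = malloc(15) -> b = 0; heap: [0-14 ALLOC][15-44 FREE]
Op 4: b = realloc(b, 20) -> b = 0; heap: [0-19 ALLOC][20-44 FREE]
Op 5: c = malloc(3) -> c = 20; heap: [0-19 ALLOC][20-22 ALLOC][23-44 FREE]
Op 6: d = malloc(2) -> d = 23; heap: [0-19 ALLOC][20-22 ALLOC][23-24 ALLOC][25-44 FREE]
Op 7: free(d) -> (freed d); heap: [0-19 ALLOC][20-22 ALLOC][23-44 FREE]
Op 8: e = malloc(8) -> e = 23; heap: [0-19 ALLOC][20-22 ALLOC][23-30 ALLOC][31-44 FREE]
free(e): e = 23 -> block [23-30 ALLOC]; mark free, coalesce with adjacent free neighbors -> [0-19 ALLOC][20-22 ALLOC][23-44 FREE]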